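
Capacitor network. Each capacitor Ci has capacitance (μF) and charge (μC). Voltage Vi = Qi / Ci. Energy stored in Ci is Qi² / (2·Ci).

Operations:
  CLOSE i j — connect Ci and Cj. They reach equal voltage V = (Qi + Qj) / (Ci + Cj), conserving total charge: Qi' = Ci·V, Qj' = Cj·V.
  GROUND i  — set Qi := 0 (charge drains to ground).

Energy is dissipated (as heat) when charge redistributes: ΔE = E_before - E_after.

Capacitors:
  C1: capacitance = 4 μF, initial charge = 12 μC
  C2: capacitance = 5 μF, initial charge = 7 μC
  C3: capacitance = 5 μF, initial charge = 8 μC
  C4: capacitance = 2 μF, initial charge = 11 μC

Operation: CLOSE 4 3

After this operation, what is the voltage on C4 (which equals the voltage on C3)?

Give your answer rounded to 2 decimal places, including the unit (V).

Answer: 2.71 V

Derivation:
Initial: C1(4μF, Q=12μC, V=3.00V), C2(5μF, Q=7μC, V=1.40V), C3(5μF, Q=8μC, V=1.60V), C4(2μF, Q=11μC, V=5.50V)
Op 1: CLOSE 4-3: Q_total=19.00, C_total=7.00, V=2.71; Q4=5.43, Q3=13.57; dissipated=10.864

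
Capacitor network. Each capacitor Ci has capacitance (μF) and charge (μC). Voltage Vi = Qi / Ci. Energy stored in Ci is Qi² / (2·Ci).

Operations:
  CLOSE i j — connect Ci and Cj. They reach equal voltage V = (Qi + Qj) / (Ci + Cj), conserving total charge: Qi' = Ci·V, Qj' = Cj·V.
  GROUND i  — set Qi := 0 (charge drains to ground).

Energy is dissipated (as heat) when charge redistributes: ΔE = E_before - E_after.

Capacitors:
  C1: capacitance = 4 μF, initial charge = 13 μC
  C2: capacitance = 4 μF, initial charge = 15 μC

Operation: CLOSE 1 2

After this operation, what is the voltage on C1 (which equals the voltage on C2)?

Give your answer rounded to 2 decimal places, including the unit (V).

Initial: C1(4μF, Q=13μC, V=3.25V), C2(4μF, Q=15μC, V=3.75V)
Op 1: CLOSE 1-2: Q_total=28.00, C_total=8.00, V=3.50; Q1=14.00, Q2=14.00; dissipated=0.250

Answer: 3.50 V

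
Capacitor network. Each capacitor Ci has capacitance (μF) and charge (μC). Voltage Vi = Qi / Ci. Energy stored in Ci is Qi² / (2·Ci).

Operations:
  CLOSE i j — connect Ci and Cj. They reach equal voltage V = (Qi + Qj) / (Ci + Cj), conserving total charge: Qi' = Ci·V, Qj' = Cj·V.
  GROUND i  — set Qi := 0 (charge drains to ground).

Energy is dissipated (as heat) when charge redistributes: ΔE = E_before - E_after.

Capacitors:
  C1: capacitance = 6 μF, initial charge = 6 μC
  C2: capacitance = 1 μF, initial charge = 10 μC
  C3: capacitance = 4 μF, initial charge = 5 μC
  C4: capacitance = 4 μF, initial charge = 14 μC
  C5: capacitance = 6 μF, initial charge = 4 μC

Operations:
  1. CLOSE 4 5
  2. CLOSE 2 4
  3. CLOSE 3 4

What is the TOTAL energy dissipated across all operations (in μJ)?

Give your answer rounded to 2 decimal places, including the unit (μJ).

Initial: C1(6μF, Q=6μC, V=1.00V), C2(1μF, Q=10μC, V=10.00V), C3(4μF, Q=5μC, V=1.25V), C4(4μF, Q=14μC, V=3.50V), C5(6μF, Q=4μC, V=0.67V)
Op 1: CLOSE 4-5: Q_total=18.00, C_total=10.00, V=1.80; Q4=7.20, Q5=10.80; dissipated=9.633
Op 2: CLOSE 2-4: Q_total=17.20, C_total=5.00, V=3.44; Q2=3.44, Q4=13.76; dissipated=26.896
Op 3: CLOSE 3-4: Q_total=18.76, C_total=8.00, V=2.35; Q3=9.38, Q4=9.38; dissipated=4.796
Total dissipated: 41.325 μJ

Answer: 41.33 μJ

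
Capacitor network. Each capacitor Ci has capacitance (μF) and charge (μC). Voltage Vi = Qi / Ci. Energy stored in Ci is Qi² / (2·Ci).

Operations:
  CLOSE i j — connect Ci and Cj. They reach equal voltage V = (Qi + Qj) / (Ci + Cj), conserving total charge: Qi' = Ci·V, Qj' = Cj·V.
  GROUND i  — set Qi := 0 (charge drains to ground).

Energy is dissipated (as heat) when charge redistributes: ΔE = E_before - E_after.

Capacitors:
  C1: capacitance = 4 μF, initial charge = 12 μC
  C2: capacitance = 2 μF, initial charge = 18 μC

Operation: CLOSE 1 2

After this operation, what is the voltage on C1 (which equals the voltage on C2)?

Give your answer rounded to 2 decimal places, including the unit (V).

Initial: C1(4μF, Q=12μC, V=3.00V), C2(2μF, Q=18μC, V=9.00V)
Op 1: CLOSE 1-2: Q_total=30.00, C_total=6.00, V=5.00; Q1=20.00, Q2=10.00; dissipated=24.000

Answer: 5.00 V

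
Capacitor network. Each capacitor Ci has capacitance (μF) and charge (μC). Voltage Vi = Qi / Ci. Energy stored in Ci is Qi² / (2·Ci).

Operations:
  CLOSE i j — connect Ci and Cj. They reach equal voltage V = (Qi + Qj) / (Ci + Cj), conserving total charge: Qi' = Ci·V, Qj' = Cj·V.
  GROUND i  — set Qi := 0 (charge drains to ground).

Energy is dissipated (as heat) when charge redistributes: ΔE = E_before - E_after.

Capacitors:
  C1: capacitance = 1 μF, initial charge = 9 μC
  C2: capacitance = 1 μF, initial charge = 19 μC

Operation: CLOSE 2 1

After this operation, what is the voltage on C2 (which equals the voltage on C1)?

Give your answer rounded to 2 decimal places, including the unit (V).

Answer: 14.00 V

Derivation:
Initial: C1(1μF, Q=9μC, V=9.00V), C2(1μF, Q=19μC, V=19.00V)
Op 1: CLOSE 2-1: Q_total=28.00, C_total=2.00, V=14.00; Q2=14.00, Q1=14.00; dissipated=25.000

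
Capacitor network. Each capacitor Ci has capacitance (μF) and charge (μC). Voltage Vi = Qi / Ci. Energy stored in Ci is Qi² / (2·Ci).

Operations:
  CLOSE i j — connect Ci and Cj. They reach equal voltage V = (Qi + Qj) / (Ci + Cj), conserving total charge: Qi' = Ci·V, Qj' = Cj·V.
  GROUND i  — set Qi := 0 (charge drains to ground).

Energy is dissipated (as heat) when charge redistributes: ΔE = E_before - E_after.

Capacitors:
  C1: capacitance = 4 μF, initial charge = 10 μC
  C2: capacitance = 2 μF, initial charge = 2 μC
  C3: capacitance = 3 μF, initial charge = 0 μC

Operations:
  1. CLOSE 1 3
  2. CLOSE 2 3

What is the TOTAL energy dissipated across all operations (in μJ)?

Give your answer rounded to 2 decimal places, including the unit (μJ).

Initial: C1(4μF, Q=10μC, V=2.50V), C2(2μF, Q=2μC, V=1.00V), C3(3μF, Q=0μC, V=0.00V)
Op 1: CLOSE 1-3: Q_total=10.00, C_total=7.00, V=1.43; Q1=5.71, Q3=4.29; dissipated=5.357
Op 2: CLOSE 2-3: Q_total=6.29, C_total=5.00, V=1.26; Q2=2.51, Q3=3.77; dissipated=0.110
Total dissipated: 5.467 μJ

Answer: 5.47 μJ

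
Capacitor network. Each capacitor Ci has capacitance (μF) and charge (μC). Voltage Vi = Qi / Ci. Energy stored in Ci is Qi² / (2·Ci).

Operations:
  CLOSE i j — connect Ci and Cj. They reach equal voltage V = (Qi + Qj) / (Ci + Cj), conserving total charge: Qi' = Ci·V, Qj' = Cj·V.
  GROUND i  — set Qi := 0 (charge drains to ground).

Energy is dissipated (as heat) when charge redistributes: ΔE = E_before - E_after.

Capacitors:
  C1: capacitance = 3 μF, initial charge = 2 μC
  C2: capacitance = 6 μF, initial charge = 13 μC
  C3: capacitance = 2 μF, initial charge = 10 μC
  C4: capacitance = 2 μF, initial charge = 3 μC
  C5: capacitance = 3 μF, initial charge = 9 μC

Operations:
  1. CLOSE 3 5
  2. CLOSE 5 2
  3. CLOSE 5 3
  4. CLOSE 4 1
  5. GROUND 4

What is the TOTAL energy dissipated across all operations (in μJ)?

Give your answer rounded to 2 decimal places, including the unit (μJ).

Answer: 7.20 μJ

Derivation:
Initial: C1(3μF, Q=2μC, V=0.67V), C2(6μF, Q=13μC, V=2.17V), C3(2μF, Q=10μC, V=5.00V), C4(2μF, Q=3μC, V=1.50V), C5(3μF, Q=9μC, V=3.00V)
Op 1: CLOSE 3-5: Q_total=19.00, C_total=5.00, V=3.80; Q3=7.60, Q5=11.40; dissipated=2.400
Op 2: CLOSE 5-2: Q_total=24.40, C_total=9.00, V=2.71; Q5=8.13, Q2=16.27; dissipated=2.668
Op 3: CLOSE 5-3: Q_total=15.73, C_total=5.00, V=3.15; Q5=9.44, Q3=6.29; dissipated=0.711
Op 4: CLOSE 4-1: Q_total=5.00, C_total=5.00, V=1.00; Q4=2.00, Q1=3.00; dissipated=0.417
Op 5: GROUND 4: Q4=0; energy lost=1.000
Total dissipated: 7.196 μJ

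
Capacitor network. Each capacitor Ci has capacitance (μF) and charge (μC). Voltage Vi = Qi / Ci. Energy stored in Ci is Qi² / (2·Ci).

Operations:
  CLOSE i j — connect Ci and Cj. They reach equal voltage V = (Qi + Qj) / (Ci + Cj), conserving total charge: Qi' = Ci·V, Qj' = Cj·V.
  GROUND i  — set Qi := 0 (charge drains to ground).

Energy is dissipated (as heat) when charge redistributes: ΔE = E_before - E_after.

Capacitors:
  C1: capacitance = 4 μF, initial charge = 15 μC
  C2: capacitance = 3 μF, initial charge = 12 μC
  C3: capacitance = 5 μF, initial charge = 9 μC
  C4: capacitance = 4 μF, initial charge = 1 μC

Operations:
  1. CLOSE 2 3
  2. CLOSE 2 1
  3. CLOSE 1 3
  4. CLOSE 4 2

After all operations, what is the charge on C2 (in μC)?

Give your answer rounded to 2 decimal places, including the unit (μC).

Answer: 4.63 μC

Derivation:
Initial: C1(4μF, Q=15μC, V=3.75V), C2(3μF, Q=12μC, V=4.00V), C3(5μF, Q=9μC, V=1.80V), C4(4μF, Q=1μC, V=0.25V)
Op 1: CLOSE 2-3: Q_total=21.00, C_total=8.00, V=2.62; Q2=7.88, Q3=13.12; dissipated=4.537
Op 2: CLOSE 2-1: Q_total=22.88, C_total=7.00, V=3.27; Q2=9.80, Q1=13.07; dissipated=1.085
Op 3: CLOSE 1-3: Q_total=26.20, C_total=9.00, V=2.91; Q1=11.64, Q3=14.55; dissipated=0.459
Op 4: CLOSE 4-2: Q_total=10.80, C_total=7.00, V=1.54; Q4=6.17, Q2=4.63; dissipated=7.806
Final charges: Q1=11.64, Q2=4.63, Q3=14.55, Q4=6.17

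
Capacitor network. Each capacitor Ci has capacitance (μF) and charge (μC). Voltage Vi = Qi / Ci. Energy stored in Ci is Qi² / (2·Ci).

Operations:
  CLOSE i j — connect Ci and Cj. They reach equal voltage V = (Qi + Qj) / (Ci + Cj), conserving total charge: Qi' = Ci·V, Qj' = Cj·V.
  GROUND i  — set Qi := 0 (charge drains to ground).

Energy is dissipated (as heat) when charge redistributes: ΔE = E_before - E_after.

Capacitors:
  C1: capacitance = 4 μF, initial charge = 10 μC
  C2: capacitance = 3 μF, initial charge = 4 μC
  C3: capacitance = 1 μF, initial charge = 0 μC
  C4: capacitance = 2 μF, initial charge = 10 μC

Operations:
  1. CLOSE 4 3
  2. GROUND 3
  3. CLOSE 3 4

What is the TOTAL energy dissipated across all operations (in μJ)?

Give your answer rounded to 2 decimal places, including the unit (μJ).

Initial: C1(4μF, Q=10μC, V=2.50V), C2(3μF, Q=4μC, V=1.33V), C3(1μF, Q=0μC, V=0.00V), C4(2μF, Q=10μC, V=5.00V)
Op 1: CLOSE 4-3: Q_total=10.00, C_total=3.00, V=3.33; Q4=6.67, Q3=3.33; dissipated=8.333
Op 2: GROUND 3: Q3=0; energy lost=5.556
Op 3: CLOSE 3-4: Q_total=6.67, C_total=3.00, V=2.22; Q3=2.22, Q4=4.44; dissipated=3.704
Total dissipated: 17.593 μJ

Answer: 17.59 μJ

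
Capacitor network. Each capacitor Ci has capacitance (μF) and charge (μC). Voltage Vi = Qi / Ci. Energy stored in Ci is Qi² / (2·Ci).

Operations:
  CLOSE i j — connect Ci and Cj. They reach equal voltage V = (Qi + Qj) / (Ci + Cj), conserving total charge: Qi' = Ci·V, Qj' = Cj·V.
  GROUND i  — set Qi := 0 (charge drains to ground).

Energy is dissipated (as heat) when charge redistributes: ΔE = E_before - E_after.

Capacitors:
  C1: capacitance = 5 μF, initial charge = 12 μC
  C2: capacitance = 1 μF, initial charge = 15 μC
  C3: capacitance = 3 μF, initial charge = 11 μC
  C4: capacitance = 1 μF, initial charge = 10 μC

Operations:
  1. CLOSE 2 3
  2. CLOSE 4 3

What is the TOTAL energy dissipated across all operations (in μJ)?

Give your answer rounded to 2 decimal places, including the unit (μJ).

Answer: 52.76 μJ

Derivation:
Initial: C1(5μF, Q=12μC, V=2.40V), C2(1μF, Q=15μC, V=15.00V), C3(3μF, Q=11μC, V=3.67V), C4(1μF, Q=10μC, V=10.00V)
Op 1: CLOSE 2-3: Q_total=26.00, C_total=4.00, V=6.50; Q2=6.50, Q3=19.50; dissipated=48.167
Op 2: CLOSE 4-3: Q_total=29.50, C_total=4.00, V=7.38; Q4=7.38, Q3=22.12; dissipated=4.594
Total dissipated: 52.760 μJ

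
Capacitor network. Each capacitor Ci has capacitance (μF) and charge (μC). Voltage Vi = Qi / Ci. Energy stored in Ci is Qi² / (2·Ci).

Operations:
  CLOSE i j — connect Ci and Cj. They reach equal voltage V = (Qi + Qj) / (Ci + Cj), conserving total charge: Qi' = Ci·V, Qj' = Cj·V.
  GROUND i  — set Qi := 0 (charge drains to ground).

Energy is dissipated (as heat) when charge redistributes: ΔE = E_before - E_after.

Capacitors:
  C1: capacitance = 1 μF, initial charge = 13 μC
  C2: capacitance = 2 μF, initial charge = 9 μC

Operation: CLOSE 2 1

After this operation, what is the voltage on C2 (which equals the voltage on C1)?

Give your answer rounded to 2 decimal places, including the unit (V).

Answer: 7.33 V

Derivation:
Initial: C1(1μF, Q=13μC, V=13.00V), C2(2μF, Q=9μC, V=4.50V)
Op 1: CLOSE 2-1: Q_total=22.00, C_total=3.00, V=7.33; Q2=14.67, Q1=7.33; dissipated=24.083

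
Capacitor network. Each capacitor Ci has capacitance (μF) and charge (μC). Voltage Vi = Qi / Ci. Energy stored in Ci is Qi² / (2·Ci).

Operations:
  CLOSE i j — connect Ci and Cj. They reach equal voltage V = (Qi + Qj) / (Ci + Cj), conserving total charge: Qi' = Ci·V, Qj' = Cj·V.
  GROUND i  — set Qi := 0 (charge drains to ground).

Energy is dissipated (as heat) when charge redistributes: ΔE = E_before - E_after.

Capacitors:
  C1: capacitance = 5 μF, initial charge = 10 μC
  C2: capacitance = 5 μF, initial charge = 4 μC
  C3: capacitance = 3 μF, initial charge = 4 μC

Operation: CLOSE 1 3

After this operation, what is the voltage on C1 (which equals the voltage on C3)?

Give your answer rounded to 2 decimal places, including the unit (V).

Initial: C1(5μF, Q=10μC, V=2.00V), C2(5μF, Q=4μC, V=0.80V), C3(3μF, Q=4μC, V=1.33V)
Op 1: CLOSE 1-3: Q_total=14.00, C_total=8.00, V=1.75; Q1=8.75, Q3=5.25; dissipated=0.417

Answer: 1.75 V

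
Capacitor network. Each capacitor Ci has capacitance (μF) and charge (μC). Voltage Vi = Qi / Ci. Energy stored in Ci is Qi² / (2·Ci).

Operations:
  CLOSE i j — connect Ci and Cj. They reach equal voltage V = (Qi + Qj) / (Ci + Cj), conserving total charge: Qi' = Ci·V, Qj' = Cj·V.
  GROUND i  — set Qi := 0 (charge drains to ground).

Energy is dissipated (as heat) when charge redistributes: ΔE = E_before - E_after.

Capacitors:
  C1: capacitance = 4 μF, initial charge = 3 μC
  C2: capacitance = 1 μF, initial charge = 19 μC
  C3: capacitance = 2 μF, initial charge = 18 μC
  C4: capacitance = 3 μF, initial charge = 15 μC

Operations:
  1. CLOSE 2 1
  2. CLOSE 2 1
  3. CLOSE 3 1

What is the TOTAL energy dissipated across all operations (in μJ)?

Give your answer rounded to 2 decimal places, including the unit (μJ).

Answer: 147.33 μJ

Derivation:
Initial: C1(4μF, Q=3μC, V=0.75V), C2(1μF, Q=19μC, V=19.00V), C3(2μF, Q=18μC, V=9.00V), C4(3μF, Q=15μC, V=5.00V)
Op 1: CLOSE 2-1: Q_total=22.00, C_total=5.00, V=4.40; Q2=4.40, Q1=17.60; dissipated=133.225
Op 2: CLOSE 2-1: Q_total=22.00, C_total=5.00, V=4.40; Q2=4.40, Q1=17.60; dissipated=0.000
Op 3: CLOSE 3-1: Q_total=35.60, C_total=6.00, V=5.93; Q3=11.87, Q1=23.73; dissipated=14.107
Total dissipated: 147.332 μJ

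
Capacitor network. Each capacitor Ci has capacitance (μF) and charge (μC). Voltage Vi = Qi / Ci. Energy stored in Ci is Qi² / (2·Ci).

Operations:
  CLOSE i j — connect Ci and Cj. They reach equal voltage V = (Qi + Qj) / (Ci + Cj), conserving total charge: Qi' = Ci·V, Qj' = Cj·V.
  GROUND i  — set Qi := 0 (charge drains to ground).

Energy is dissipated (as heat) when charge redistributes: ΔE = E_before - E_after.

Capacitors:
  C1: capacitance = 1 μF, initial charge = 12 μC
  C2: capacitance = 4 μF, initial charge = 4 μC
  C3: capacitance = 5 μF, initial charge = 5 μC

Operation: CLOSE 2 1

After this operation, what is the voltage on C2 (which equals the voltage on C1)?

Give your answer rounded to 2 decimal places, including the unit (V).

Initial: C1(1μF, Q=12μC, V=12.00V), C2(4μF, Q=4μC, V=1.00V), C3(5μF, Q=5μC, V=1.00V)
Op 1: CLOSE 2-1: Q_total=16.00, C_total=5.00, V=3.20; Q2=12.80, Q1=3.20; dissipated=48.400

Answer: 3.20 V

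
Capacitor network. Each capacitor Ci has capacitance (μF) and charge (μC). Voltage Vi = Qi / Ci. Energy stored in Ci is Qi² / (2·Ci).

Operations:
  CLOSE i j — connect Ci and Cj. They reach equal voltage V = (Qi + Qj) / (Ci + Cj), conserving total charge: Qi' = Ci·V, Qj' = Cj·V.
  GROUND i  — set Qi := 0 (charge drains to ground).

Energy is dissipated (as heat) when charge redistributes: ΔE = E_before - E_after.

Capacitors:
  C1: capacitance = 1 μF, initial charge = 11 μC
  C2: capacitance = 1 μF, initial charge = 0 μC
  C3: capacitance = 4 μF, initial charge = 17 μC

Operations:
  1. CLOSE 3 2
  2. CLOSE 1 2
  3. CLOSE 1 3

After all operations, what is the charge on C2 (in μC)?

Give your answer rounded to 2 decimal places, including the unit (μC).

Initial: C1(1μF, Q=11μC, V=11.00V), C2(1μF, Q=0μC, V=0.00V), C3(4μF, Q=17μC, V=4.25V)
Op 1: CLOSE 3-2: Q_total=17.00, C_total=5.00, V=3.40; Q3=13.60, Q2=3.40; dissipated=7.225
Op 2: CLOSE 1-2: Q_total=14.40, C_total=2.00, V=7.20; Q1=7.20, Q2=7.20; dissipated=14.440
Op 3: CLOSE 1-3: Q_total=20.80, C_total=5.00, V=4.16; Q1=4.16, Q3=16.64; dissipated=5.776
Final charges: Q1=4.16, Q2=7.20, Q3=16.64

Answer: 7.20 μC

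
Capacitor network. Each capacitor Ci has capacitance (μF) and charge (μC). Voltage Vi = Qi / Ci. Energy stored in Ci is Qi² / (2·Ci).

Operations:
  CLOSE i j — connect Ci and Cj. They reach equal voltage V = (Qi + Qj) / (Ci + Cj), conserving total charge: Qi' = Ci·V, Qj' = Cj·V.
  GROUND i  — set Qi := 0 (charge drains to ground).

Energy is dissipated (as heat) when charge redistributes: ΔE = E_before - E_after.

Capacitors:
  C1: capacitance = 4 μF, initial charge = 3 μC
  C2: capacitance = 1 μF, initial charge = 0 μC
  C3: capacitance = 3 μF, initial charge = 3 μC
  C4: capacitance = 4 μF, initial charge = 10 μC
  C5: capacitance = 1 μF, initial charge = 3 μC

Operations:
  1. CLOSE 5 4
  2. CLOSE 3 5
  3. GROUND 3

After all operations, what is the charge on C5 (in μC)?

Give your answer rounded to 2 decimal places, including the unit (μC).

Answer: 1.40 μC

Derivation:
Initial: C1(4μF, Q=3μC, V=0.75V), C2(1μF, Q=0μC, V=0.00V), C3(3μF, Q=3μC, V=1.00V), C4(4μF, Q=10μC, V=2.50V), C5(1μF, Q=3μC, V=3.00V)
Op 1: CLOSE 5-4: Q_total=13.00, C_total=5.00, V=2.60; Q5=2.60, Q4=10.40; dissipated=0.100
Op 2: CLOSE 3-5: Q_total=5.60, C_total=4.00, V=1.40; Q3=4.20, Q5=1.40; dissipated=0.960
Op 3: GROUND 3: Q3=0; energy lost=2.940
Final charges: Q1=3.00, Q2=0.00, Q3=0.00, Q4=10.40, Q5=1.40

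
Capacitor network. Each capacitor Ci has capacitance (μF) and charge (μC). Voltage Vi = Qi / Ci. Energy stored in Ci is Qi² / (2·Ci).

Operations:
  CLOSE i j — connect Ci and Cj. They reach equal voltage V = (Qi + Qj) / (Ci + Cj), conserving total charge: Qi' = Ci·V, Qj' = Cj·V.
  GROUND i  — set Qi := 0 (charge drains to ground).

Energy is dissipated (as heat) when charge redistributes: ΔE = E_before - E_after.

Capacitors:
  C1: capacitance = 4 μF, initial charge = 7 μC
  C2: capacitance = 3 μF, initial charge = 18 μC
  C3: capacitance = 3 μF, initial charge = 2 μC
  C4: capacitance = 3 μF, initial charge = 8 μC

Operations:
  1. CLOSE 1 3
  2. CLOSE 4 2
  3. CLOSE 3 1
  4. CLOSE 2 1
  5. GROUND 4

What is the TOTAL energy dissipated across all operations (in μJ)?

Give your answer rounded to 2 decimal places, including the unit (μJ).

Answer: 45.47 μJ

Derivation:
Initial: C1(4μF, Q=7μC, V=1.75V), C2(3μF, Q=18μC, V=6.00V), C3(3μF, Q=2μC, V=0.67V), C4(3μF, Q=8μC, V=2.67V)
Op 1: CLOSE 1-3: Q_total=9.00, C_total=7.00, V=1.29; Q1=5.14, Q3=3.86; dissipated=1.006
Op 2: CLOSE 4-2: Q_total=26.00, C_total=6.00, V=4.33; Q4=13.00, Q2=13.00; dissipated=8.333
Op 3: CLOSE 3-1: Q_total=9.00, C_total=7.00, V=1.29; Q3=3.86, Q1=5.14; dissipated=0.000
Op 4: CLOSE 2-1: Q_total=18.14, C_total=7.00, V=2.59; Q2=7.78, Q1=10.37; dissipated=7.961
Op 5: GROUND 4: Q4=0; energy lost=28.167
Total dissipated: 45.467 μJ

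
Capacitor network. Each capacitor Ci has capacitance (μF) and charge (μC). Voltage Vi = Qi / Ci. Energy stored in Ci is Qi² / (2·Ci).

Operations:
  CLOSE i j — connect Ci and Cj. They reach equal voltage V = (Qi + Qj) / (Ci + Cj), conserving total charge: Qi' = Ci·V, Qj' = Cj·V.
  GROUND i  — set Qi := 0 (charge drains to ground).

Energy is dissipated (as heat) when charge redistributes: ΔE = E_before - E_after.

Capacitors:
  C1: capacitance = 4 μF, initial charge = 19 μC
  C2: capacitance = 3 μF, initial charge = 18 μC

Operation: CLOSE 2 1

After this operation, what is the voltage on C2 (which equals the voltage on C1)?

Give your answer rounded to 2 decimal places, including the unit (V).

Answer: 5.29 V

Derivation:
Initial: C1(4μF, Q=19μC, V=4.75V), C2(3μF, Q=18μC, V=6.00V)
Op 1: CLOSE 2-1: Q_total=37.00, C_total=7.00, V=5.29; Q2=15.86, Q1=21.14; dissipated=1.339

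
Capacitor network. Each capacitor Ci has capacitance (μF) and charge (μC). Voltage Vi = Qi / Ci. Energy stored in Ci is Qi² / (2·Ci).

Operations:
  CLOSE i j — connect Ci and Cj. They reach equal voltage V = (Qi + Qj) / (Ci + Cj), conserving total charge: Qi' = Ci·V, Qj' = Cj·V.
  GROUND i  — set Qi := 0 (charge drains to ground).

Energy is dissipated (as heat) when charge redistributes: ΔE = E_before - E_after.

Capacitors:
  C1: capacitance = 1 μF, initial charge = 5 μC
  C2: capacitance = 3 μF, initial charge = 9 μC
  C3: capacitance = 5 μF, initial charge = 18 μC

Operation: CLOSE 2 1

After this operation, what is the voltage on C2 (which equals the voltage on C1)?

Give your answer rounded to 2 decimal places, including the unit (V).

Initial: C1(1μF, Q=5μC, V=5.00V), C2(3μF, Q=9μC, V=3.00V), C3(5μF, Q=18μC, V=3.60V)
Op 1: CLOSE 2-1: Q_total=14.00, C_total=4.00, V=3.50; Q2=10.50, Q1=3.50; dissipated=1.500

Answer: 3.50 V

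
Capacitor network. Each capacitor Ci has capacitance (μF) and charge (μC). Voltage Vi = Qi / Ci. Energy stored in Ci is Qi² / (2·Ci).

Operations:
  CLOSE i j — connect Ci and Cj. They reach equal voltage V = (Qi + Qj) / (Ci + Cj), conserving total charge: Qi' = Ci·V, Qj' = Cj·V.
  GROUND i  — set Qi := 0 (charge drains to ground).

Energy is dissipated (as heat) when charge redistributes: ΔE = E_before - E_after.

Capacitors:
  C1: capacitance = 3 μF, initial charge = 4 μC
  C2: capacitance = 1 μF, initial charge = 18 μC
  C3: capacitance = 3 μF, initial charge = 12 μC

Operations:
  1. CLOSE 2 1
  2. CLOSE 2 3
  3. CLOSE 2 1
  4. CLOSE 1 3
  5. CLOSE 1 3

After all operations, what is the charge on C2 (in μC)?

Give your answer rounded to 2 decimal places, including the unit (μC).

Answer: 5.22 μC

Derivation:
Initial: C1(3μF, Q=4μC, V=1.33V), C2(1μF, Q=18μC, V=18.00V), C3(3μF, Q=12μC, V=4.00V)
Op 1: CLOSE 2-1: Q_total=22.00, C_total=4.00, V=5.50; Q2=5.50, Q1=16.50; dissipated=104.167
Op 2: CLOSE 2-3: Q_total=17.50, C_total=4.00, V=4.38; Q2=4.38, Q3=13.12; dissipated=0.844
Op 3: CLOSE 2-1: Q_total=20.88, C_total=4.00, V=5.22; Q2=5.22, Q1=15.66; dissipated=0.475
Op 4: CLOSE 1-3: Q_total=28.78, C_total=6.00, V=4.80; Q1=14.39, Q3=14.39; dissipated=0.534
Op 5: CLOSE 1-3: Q_total=28.78, C_total=6.00, V=4.80; Q1=14.39, Q3=14.39; dissipated=0.000
Final charges: Q1=14.39, Q2=5.22, Q3=14.39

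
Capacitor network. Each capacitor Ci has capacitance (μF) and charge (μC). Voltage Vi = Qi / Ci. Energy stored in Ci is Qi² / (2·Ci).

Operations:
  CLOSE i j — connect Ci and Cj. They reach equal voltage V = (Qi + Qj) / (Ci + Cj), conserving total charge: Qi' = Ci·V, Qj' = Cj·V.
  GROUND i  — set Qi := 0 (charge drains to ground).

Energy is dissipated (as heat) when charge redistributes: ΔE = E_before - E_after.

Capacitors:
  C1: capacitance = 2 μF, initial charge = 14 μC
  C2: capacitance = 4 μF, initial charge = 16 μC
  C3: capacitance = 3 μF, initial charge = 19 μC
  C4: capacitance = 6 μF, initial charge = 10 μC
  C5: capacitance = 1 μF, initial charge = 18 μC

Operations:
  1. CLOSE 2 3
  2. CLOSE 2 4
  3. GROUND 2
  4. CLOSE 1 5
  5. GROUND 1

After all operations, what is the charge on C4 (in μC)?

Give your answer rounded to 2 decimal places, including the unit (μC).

Answer: 18.00 μC

Derivation:
Initial: C1(2μF, Q=14μC, V=7.00V), C2(4μF, Q=16μC, V=4.00V), C3(3μF, Q=19μC, V=6.33V), C4(6μF, Q=10μC, V=1.67V), C5(1μF, Q=18μC, V=18.00V)
Op 1: CLOSE 2-3: Q_total=35.00, C_total=7.00, V=5.00; Q2=20.00, Q3=15.00; dissipated=4.667
Op 2: CLOSE 2-4: Q_total=30.00, C_total=10.00, V=3.00; Q2=12.00, Q4=18.00; dissipated=13.333
Op 3: GROUND 2: Q2=0; energy lost=18.000
Op 4: CLOSE 1-5: Q_total=32.00, C_total=3.00, V=10.67; Q1=21.33, Q5=10.67; dissipated=40.333
Op 5: GROUND 1: Q1=0; energy lost=113.778
Final charges: Q1=0.00, Q2=0.00, Q3=15.00, Q4=18.00, Q5=10.67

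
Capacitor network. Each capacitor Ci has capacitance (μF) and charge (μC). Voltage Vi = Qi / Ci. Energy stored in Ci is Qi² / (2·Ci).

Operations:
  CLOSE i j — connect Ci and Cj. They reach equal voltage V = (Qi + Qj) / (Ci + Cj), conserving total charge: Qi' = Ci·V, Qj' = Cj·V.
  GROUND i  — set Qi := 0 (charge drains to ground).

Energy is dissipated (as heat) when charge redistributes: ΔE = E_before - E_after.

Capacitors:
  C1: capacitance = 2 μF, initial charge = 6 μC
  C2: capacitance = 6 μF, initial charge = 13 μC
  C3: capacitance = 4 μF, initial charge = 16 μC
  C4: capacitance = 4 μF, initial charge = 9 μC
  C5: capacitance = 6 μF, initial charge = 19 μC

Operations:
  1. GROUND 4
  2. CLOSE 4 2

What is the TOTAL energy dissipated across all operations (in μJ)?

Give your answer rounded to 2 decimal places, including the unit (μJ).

Answer: 15.76 μJ

Derivation:
Initial: C1(2μF, Q=6μC, V=3.00V), C2(6μF, Q=13μC, V=2.17V), C3(4μF, Q=16μC, V=4.00V), C4(4μF, Q=9μC, V=2.25V), C5(6μF, Q=19μC, V=3.17V)
Op 1: GROUND 4: Q4=0; energy lost=10.125
Op 2: CLOSE 4-2: Q_total=13.00, C_total=10.00, V=1.30; Q4=5.20, Q2=7.80; dissipated=5.633
Total dissipated: 15.758 μJ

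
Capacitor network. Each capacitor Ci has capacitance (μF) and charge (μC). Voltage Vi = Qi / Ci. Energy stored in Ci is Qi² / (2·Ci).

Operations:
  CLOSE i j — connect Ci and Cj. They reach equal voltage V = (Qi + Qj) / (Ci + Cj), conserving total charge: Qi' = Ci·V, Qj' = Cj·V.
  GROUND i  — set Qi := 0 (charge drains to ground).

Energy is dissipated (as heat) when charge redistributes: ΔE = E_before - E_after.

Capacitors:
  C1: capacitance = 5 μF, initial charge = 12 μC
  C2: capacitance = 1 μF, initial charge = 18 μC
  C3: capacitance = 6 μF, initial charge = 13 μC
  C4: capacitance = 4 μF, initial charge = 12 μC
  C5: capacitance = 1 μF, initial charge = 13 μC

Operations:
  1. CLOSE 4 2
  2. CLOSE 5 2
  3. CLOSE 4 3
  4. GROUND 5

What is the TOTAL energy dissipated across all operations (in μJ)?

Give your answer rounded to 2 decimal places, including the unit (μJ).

Answer: 165.01 μJ

Derivation:
Initial: C1(5μF, Q=12μC, V=2.40V), C2(1μF, Q=18μC, V=18.00V), C3(6μF, Q=13μC, V=2.17V), C4(4μF, Q=12μC, V=3.00V), C5(1μF, Q=13μC, V=13.00V)
Op 1: CLOSE 4-2: Q_total=30.00, C_total=5.00, V=6.00; Q4=24.00, Q2=6.00; dissipated=90.000
Op 2: CLOSE 5-2: Q_total=19.00, C_total=2.00, V=9.50; Q5=9.50, Q2=9.50; dissipated=12.250
Op 3: CLOSE 4-3: Q_total=37.00, C_total=10.00, V=3.70; Q4=14.80, Q3=22.20; dissipated=17.633
Op 4: GROUND 5: Q5=0; energy lost=45.125
Total dissipated: 165.008 μJ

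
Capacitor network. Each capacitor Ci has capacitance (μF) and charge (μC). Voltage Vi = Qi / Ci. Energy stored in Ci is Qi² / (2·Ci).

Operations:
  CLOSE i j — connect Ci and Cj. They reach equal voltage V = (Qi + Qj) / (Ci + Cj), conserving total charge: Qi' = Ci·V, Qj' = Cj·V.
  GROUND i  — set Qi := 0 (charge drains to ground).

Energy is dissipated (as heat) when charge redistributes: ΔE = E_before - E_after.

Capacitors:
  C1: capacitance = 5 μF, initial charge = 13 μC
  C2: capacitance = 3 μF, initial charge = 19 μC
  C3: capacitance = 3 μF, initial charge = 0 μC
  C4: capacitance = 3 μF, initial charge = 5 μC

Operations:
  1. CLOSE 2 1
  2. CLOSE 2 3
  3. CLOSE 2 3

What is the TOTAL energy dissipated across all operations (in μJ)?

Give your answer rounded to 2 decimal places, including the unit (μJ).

Answer: 25.07 μJ

Derivation:
Initial: C1(5μF, Q=13μC, V=2.60V), C2(3μF, Q=19μC, V=6.33V), C3(3μF, Q=0μC, V=0.00V), C4(3μF, Q=5μC, V=1.67V)
Op 1: CLOSE 2-1: Q_total=32.00, C_total=8.00, V=4.00; Q2=12.00, Q1=20.00; dissipated=13.067
Op 2: CLOSE 2-3: Q_total=12.00, C_total=6.00, V=2.00; Q2=6.00, Q3=6.00; dissipated=12.000
Op 3: CLOSE 2-3: Q_total=12.00, C_total=6.00, V=2.00; Q2=6.00, Q3=6.00; dissipated=0.000
Total dissipated: 25.067 μJ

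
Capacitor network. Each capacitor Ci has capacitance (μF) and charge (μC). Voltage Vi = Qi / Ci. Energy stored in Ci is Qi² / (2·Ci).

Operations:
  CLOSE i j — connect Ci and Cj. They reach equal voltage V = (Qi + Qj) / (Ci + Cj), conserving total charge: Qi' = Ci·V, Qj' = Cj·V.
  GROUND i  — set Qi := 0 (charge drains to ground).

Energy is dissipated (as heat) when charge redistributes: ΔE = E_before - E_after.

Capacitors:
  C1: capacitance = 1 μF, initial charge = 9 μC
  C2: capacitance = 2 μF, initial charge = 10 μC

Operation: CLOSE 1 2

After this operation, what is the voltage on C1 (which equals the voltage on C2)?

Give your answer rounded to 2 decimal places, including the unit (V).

Answer: 6.33 V

Derivation:
Initial: C1(1μF, Q=9μC, V=9.00V), C2(2μF, Q=10μC, V=5.00V)
Op 1: CLOSE 1-2: Q_total=19.00, C_total=3.00, V=6.33; Q1=6.33, Q2=12.67; dissipated=5.333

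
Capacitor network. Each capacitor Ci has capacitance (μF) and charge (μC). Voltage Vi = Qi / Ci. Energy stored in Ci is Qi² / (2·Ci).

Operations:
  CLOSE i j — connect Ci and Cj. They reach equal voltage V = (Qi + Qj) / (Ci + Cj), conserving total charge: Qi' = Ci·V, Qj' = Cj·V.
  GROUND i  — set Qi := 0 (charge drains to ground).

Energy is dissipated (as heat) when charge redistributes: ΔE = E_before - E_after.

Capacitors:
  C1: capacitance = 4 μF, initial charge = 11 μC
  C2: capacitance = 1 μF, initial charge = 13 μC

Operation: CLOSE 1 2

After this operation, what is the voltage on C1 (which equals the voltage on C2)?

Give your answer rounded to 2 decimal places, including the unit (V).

Initial: C1(4μF, Q=11μC, V=2.75V), C2(1μF, Q=13μC, V=13.00V)
Op 1: CLOSE 1-2: Q_total=24.00, C_total=5.00, V=4.80; Q1=19.20, Q2=4.80; dissipated=42.025

Answer: 4.80 V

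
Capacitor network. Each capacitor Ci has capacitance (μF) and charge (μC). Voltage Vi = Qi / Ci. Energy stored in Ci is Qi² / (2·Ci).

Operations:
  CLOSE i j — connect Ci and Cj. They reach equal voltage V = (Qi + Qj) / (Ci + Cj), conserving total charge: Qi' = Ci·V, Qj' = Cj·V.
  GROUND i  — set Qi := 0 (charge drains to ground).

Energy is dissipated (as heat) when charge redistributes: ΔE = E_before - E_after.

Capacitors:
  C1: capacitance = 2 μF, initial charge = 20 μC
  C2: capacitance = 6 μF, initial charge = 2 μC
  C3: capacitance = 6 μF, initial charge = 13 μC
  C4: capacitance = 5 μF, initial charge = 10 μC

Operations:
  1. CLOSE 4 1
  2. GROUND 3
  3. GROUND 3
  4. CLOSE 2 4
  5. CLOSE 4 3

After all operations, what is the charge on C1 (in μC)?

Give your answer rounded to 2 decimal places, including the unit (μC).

Initial: C1(2μF, Q=20μC, V=10.00V), C2(6μF, Q=2μC, V=0.33V), C3(6μF, Q=13μC, V=2.17V), C4(5μF, Q=10μC, V=2.00V)
Op 1: CLOSE 4-1: Q_total=30.00, C_total=7.00, V=4.29; Q4=21.43, Q1=8.57; dissipated=45.714
Op 2: GROUND 3: Q3=0; energy lost=14.083
Op 3: GROUND 3: Q3=0; energy lost=0.000
Op 4: CLOSE 2-4: Q_total=23.43, C_total=11.00, V=2.13; Q2=12.78, Q4=10.65; dissipated=21.302
Op 5: CLOSE 4-3: Q_total=10.65, C_total=11.00, V=0.97; Q4=4.84, Q3=5.81; dissipated=6.186
Final charges: Q1=8.57, Q2=12.78, Q3=5.81, Q4=4.84

Answer: 8.57 μC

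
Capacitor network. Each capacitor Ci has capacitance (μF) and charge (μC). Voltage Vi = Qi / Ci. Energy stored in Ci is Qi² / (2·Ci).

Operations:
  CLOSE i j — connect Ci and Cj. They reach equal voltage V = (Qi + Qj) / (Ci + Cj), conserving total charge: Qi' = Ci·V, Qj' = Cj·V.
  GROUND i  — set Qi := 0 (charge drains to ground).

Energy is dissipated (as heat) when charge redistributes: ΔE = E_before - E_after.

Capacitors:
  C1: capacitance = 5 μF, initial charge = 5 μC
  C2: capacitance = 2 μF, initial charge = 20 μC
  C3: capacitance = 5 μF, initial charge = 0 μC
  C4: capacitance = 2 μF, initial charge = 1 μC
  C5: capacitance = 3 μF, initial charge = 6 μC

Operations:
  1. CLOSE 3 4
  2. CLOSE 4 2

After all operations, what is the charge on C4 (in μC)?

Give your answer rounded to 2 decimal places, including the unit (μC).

Initial: C1(5μF, Q=5μC, V=1.00V), C2(2μF, Q=20μC, V=10.00V), C3(5μF, Q=0μC, V=0.00V), C4(2μF, Q=1μC, V=0.50V), C5(3μF, Q=6μC, V=2.00V)
Op 1: CLOSE 3-4: Q_total=1.00, C_total=7.00, V=0.14; Q3=0.71, Q4=0.29; dissipated=0.179
Op 2: CLOSE 4-2: Q_total=20.29, C_total=4.00, V=5.07; Q4=10.14, Q2=10.14; dissipated=48.582
Final charges: Q1=5.00, Q2=10.14, Q3=0.71, Q4=10.14, Q5=6.00

Answer: 10.14 μC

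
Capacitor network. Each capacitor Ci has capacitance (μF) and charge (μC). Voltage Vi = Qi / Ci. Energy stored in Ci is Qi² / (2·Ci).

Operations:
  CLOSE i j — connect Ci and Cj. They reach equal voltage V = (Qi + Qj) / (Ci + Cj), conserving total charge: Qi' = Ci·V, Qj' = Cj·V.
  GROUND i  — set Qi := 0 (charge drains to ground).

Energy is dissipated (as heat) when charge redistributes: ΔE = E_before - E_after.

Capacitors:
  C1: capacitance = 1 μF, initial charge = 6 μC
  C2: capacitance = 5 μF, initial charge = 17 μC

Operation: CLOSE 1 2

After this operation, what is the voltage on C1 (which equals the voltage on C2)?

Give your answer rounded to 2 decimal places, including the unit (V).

Answer: 3.83 V

Derivation:
Initial: C1(1μF, Q=6μC, V=6.00V), C2(5μF, Q=17μC, V=3.40V)
Op 1: CLOSE 1-2: Q_total=23.00, C_total=6.00, V=3.83; Q1=3.83, Q2=19.17; dissipated=2.817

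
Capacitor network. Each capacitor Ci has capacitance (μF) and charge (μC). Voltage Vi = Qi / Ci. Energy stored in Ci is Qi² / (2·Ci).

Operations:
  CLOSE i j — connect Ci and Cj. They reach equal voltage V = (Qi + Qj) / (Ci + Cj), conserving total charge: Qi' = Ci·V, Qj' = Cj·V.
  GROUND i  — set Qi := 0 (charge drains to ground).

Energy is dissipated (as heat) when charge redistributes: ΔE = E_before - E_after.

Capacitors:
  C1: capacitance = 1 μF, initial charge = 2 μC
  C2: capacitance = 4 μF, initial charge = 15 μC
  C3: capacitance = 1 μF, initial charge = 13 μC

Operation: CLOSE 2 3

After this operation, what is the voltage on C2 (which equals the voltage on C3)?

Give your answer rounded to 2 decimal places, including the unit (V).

Answer: 5.60 V

Derivation:
Initial: C1(1μF, Q=2μC, V=2.00V), C2(4μF, Q=15μC, V=3.75V), C3(1μF, Q=13μC, V=13.00V)
Op 1: CLOSE 2-3: Q_total=28.00, C_total=5.00, V=5.60; Q2=22.40, Q3=5.60; dissipated=34.225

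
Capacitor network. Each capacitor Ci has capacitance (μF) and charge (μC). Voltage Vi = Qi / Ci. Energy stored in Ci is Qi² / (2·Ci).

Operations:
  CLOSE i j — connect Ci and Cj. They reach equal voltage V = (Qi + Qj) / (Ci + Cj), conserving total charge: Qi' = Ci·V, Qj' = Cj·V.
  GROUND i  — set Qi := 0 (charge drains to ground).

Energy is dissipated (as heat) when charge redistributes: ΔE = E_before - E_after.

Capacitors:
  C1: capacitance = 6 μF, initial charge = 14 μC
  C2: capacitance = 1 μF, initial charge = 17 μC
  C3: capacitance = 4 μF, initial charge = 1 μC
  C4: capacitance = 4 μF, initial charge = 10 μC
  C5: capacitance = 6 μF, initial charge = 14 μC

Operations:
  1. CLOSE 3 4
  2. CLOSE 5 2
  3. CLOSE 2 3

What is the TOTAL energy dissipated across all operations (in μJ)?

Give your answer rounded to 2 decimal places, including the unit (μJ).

Answer: 100.98 μJ

Derivation:
Initial: C1(6μF, Q=14μC, V=2.33V), C2(1μF, Q=17μC, V=17.00V), C3(4μF, Q=1μC, V=0.25V), C4(4μF, Q=10μC, V=2.50V), C5(6μF, Q=14μC, V=2.33V)
Op 1: CLOSE 3-4: Q_total=11.00, C_total=8.00, V=1.38; Q3=5.50, Q4=5.50; dissipated=5.062
Op 2: CLOSE 5-2: Q_total=31.00, C_total=7.00, V=4.43; Q5=26.57, Q2=4.43; dissipated=92.190
Op 3: CLOSE 2-3: Q_total=9.93, C_total=5.00, V=1.99; Q2=1.99, Q3=7.94; dissipated=3.730
Total dissipated: 100.983 μJ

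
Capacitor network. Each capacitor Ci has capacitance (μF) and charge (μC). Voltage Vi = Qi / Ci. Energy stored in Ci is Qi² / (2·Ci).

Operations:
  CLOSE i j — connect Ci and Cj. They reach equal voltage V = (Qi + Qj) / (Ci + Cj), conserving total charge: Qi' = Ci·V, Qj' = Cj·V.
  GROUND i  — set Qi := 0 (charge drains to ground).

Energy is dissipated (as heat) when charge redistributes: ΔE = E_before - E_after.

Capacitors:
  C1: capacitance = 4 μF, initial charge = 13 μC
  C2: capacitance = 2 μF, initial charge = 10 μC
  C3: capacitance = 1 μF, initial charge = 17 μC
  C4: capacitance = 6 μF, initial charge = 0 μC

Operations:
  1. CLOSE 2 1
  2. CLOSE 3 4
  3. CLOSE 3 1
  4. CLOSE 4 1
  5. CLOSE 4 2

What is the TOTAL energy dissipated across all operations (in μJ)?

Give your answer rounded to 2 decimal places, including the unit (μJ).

Initial: C1(4μF, Q=13μC, V=3.25V), C2(2μF, Q=10μC, V=5.00V), C3(1μF, Q=17μC, V=17.00V), C4(6μF, Q=0μC, V=0.00V)
Op 1: CLOSE 2-1: Q_total=23.00, C_total=6.00, V=3.83; Q2=7.67, Q1=15.33; dissipated=2.042
Op 2: CLOSE 3-4: Q_total=17.00, C_total=7.00, V=2.43; Q3=2.43, Q4=14.57; dissipated=123.857
Op 3: CLOSE 3-1: Q_total=17.76, C_total=5.00, V=3.55; Q3=3.55, Q1=14.21; dissipated=0.789
Op 4: CLOSE 4-1: Q_total=28.78, C_total=10.00, V=2.88; Q4=17.27, Q1=11.51; dissipated=1.516
Op 5: CLOSE 4-2: Q_total=24.94, C_total=8.00, V=3.12; Q4=18.70, Q2=6.23; dissipated=0.684
Total dissipated: 128.888 μJ

Answer: 128.89 μJ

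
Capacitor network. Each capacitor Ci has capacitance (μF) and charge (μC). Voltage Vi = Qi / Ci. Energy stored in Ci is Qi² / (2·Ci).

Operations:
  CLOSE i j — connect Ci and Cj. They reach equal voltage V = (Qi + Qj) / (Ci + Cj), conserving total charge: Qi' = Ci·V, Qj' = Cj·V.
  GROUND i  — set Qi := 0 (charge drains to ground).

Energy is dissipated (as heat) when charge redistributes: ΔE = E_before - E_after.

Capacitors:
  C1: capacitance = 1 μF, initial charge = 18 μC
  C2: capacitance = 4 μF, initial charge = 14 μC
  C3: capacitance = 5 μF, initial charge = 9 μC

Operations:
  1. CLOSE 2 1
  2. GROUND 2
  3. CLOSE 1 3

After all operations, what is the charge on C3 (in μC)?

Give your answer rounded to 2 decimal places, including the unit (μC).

Answer: 12.83 μC

Derivation:
Initial: C1(1μF, Q=18μC, V=18.00V), C2(4μF, Q=14μC, V=3.50V), C3(5μF, Q=9μC, V=1.80V)
Op 1: CLOSE 2-1: Q_total=32.00, C_total=5.00, V=6.40; Q2=25.60, Q1=6.40; dissipated=84.100
Op 2: GROUND 2: Q2=0; energy lost=81.920
Op 3: CLOSE 1-3: Q_total=15.40, C_total=6.00, V=2.57; Q1=2.57, Q3=12.83; dissipated=8.817
Final charges: Q1=2.57, Q2=0.00, Q3=12.83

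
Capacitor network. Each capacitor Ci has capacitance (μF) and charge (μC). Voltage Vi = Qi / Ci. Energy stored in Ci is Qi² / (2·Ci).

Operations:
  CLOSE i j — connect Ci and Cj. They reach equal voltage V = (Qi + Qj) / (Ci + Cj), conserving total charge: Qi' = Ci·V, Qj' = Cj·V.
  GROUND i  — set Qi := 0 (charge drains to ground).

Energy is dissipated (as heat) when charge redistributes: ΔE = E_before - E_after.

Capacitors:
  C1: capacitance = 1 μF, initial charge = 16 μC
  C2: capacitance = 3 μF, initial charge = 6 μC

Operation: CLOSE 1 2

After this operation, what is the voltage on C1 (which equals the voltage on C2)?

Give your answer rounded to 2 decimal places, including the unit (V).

Answer: 5.50 V

Derivation:
Initial: C1(1μF, Q=16μC, V=16.00V), C2(3μF, Q=6μC, V=2.00V)
Op 1: CLOSE 1-2: Q_total=22.00, C_total=4.00, V=5.50; Q1=5.50, Q2=16.50; dissipated=73.500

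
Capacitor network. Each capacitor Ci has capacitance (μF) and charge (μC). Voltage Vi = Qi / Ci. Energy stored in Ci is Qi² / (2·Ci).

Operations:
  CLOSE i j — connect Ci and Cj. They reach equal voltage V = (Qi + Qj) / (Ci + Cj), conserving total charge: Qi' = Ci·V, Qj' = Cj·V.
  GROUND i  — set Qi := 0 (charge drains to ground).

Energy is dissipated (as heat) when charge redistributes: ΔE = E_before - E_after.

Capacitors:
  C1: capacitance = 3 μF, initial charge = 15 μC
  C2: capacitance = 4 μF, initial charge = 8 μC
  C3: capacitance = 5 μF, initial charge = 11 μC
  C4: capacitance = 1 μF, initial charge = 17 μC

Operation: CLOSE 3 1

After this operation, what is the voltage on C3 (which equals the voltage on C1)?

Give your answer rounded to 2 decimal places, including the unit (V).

Initial: C1(3μF, Q=15μC, V=5.00V), C2(4μF, Q=8μC, V=2.00V), C3(5μF, Q=11μC, V=2.20V), C4(1μF, Q=17μC, V=17.00V)
Op 1: CLOSE 3-1: Q_total=26.00, C_total=8.00, V=3.25; Q3=16.25, Q1=9.75; dissipated=7.350

Answer: 3.25 V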